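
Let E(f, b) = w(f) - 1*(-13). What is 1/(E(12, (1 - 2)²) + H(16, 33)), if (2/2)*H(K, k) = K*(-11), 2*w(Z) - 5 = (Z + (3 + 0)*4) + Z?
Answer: -2/285 ≈ -0.0070175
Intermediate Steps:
w(Z) = 17/2 + Z (w(Z) = 5/2 + ((Z + (3 + 0)*4) + Z)/2 = 5/2 + ((Z + 3*4) + Z)/2 = 5/2 + ((Z + 12) + Z)/2 = 5/2 + ((12 + Z) + Z)/2 = 5/2 + (12 + 2*Z)/2 = 5/2 + (6 + Z) = 17/2 + Z)
H(K, k) = -11*K (H(K, k) = K*(-11) = -11*K)
E(f, b) = 43/2 + f (E(f, b) = (17/2 + f) - 1*(-13) = (17/2 + f) + 13 = 43/2 + f)
1/(E(12, (1 - 2)²) + H(16, 33)) = 1/((43/2 + 12) - 11*16) = 1/(67/2 - 176) = 1/(-285/2) = -2/285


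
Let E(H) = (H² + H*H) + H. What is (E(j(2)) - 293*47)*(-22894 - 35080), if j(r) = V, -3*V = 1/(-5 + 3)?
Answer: 7185123638/9 ≈ 7.9835e+8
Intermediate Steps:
V = ⅙ (V = -1/(3*(-5 + 3)) = -⅓/(-2) = -⅓*(-½) = ⅙ ≈ 0.16667)
j(r) = ⅙
E(H) = H + 2*H² (E(H) = (H² + H²) + H = 2*H² + H = H + 2*H²)
(E(j(2)) - 293*47)*(-22894 - 35080) = ((1 + 2*(⅙))/6 - 293*47)*(-22894 - 35080) = ((1 + ⅓)/6 - 13771)*(-57974) = ((⅙)*(4/3) - 13771)*(-57974) = (2/9 - 13771)*(-57974) = -123937/9*(-57974) = 7185123638/9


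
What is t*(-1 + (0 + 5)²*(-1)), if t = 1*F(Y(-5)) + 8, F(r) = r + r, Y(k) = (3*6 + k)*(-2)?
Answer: 1144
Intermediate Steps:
Y(k) = -36 - 2*k (Y(k) = (18 + k)*(-2) = -36 - 2*k)
F(r) = 2*r
t = -44 (t = 1*(2*(-36 - 2*(-5))) + 8 = 1*(2*(-36 + 10)) + 8 = 1*(2*(-26)) + 8 = 1*(-52) + 8 = -52 + 8 = -44)
t*(-1 + (0 + 5)²*(-1)) = -44*(-1 + (0 + 5)²*(-1)) = -44*(-1 + 5²*(-1)) = -44*(-1 + 25*(-1)) = -44*(-1 - 25) = -44*(-26) = 1144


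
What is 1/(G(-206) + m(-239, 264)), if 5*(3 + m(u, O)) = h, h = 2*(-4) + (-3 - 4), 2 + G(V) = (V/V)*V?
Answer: -1/214 ≈ -0.0046729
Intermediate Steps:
G(V) = -2 + V (G(V) = -2 + (V/V)*V = -2 + 1*V = -2 + V)
h = -15 (h = -8 - 7 = -15)
m(u, O) = -6 (m(u, O) = -3 + (1/5)*(-15) = -3 - 3 = -6)
1/(G(-206) + m(-239, 264)) = 1/((-2 - 206) - 6) = 1/(-208 - 6) = 1/(-214) = -1/214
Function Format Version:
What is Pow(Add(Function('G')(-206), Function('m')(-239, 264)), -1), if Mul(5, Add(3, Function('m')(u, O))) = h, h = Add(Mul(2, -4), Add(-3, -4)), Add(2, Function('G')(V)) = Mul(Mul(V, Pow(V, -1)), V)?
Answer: Rational(-1, 214) ≈ -0.0046729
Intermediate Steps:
Function('G')(V) = Add(-2, V) (Function('G')(V) = Add(-2, Mul(Mul(V, Pow(V, -1)), V)) = Add(-2, Mul(1, V)) = Add(-2, V))
h = -15 (h = Add(-8, -7) = -15)
Function('m')(u, O) = -6 (Function('m')(u, O) = Add(-3, Mul(Rational(1, 5), -15)) = Add(-3, -3) = -6)
Pow(Add(Function('G')(-206), Function('m')(-239, 264)), -1) = Pow(Add(Add(-2, -206), -6), -1) = Pow(Add(-208, -6), -1) = Pow(-214, -1) = Rational(-1, 214)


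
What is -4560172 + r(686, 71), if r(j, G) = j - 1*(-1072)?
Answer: -4558414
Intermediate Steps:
r(j, G) = 1072 + j (r(j, G) = j + 1072 = 1072 + j)
-4560172 + r(686, 71) = -4560172 + (1072 + 686) = -4560172 + 1758 = -4558414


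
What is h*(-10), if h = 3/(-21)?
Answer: 10/7 ≈ 1.4286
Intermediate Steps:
h = -⅐ (h = 3*(-1/21) = -⅐ ≈ -0.14286)
h*(-10) = -⅐*(-10) = 10/7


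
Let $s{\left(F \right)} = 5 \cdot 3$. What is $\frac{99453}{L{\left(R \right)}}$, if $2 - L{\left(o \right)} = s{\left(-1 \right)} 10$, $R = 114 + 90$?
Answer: $- \frac{99453}{148} \approx -671.98$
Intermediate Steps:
$s{\left(F \right)} = 15$
$R = 204$
$L{\left(o \right)} = -148$ ($L{\left(o \right)} = 2 - 15 \cdot 10 = 2 - 150 = -148$)
$\frac{99453}{L{\left(R \right)}} = \frac{99453}{-148} = 99453 \left(- \frac{1}{148}\right) = - \frac{99453}{148}$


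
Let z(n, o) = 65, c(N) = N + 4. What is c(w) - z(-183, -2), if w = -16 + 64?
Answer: -13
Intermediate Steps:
w = 48
c(N) = 4 + N
c(w) - z(-183, -2) = (4 + 48) - 1*65 = 52 - 65 = -13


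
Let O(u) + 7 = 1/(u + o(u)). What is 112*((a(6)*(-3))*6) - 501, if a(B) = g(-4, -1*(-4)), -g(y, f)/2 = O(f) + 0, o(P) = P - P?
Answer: -27717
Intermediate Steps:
o(P) = 0
O(u) = -7 + 1/u (O(u) = -7 + 1/(u + 0) = -7 + 1/u)
g(y, f) = 14 - 2/f (g(y, f) = -2*((-7 + 1/f) + 0) = -2*(-7 + 1/f) = 14 - 2/f)
a(B) = 27/2 (a(B) = 14 - 2/((-1*(-4))) = 14 - 2/4 = 14 - 2*1/4 = 14 - 1/2 = 27/2)
112*((a(6)*(-3))*6) - 501 = 112*(((27/2)*(-3))*6) - 501 = 112*(-81/2*6) - 501 = 112*(-243) - 501 = -27216 - 501 = -27717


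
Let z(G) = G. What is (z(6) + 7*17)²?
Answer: 15625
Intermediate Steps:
(z(6) + 7*17)² = (6 + 7*17)² = (6 + 119)² = 125² = 15625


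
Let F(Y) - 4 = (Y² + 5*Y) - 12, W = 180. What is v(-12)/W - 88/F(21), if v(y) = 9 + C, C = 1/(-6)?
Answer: -33263/290520 ≈ -0.11449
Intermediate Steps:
C = -⅙ ≈ -0.16667
v(y) = 53/6 (v(y) = 9 - ⅙ = 53/6)
F(Y) = -8 + Y² + 5*Y (F(Y) = 4 + ((Y² + 5*Y) - 12) = 4 + (-12 + Y² + 5*Y) = -8 + Y² + 5*Y)
v(-12)/W - 88/F(21) = (53/6)/180 - 88/(-8 + 21² + 5*21) = (53/6)*(1/180) - 88/(-8 + 441 + 105) = 53/1080 - 88/538 = 53/1080 - 88*1/538 = 53/1080 - 44/269 = -33263/290520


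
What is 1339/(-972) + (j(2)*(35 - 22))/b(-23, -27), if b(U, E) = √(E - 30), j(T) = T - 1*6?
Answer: -1339/972 + 52*I*√57/57 ≈ -1.3776 + 6.8876*I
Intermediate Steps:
j(T) = -6 + T (j(T) = T - 6 = -6 + T)
b(U, E) = √(-30 + E)
1339/(-972) + (j(2)*(35 - 22))/b(-23, -27) = 1339/(-972) + ((-6 + 2)*(35 - 22))/(√(-30 - 27)) = 1339*(-1/972) + (-4*13)/(√(-57)) = -1339/972 - 52*(-I*√57/57) = -1339/972 - (-52)*I*√57/57 = -1339/972 + 52*I*√57/57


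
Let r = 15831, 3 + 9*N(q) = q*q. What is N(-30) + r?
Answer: 47792/3 ≈ 15931.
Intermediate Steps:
N(q) = -1/3 + q**2/9 (N(q) = -1/3 + (q*q)/9 = -1/3 + q**2/9)
N(-30) + r = (-1/3 + (1/9)*(-30)**2) + 15831 = (-1/3 + (1/9)*900) + 15831 = (-1/3 + 100) + 15831 = 299/3 + 15831 = 47792/3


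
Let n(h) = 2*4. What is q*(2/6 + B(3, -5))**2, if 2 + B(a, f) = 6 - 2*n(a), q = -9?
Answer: -1225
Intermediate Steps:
n(h) = 8
B(a, f) = -12 (B(a, f) = -2 + (6 - 2*8) = -2 + (6 - 16) = -2 - 10 = -12)
q*(2/6 + B(3, -5))**2 = -9*(2/6 - 12)**2 = -9*(2*(1/6) - 12)**2 = -9*(1/3 - 12)**2 = -9*(-35/3)**2 = -9*1225/9 = -1225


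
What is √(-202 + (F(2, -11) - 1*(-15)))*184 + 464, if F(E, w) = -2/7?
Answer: 464 + 184*I*√9177/7 ≈ 464.0 + 2518.1*I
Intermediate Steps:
F(E, w) = -2/7 (F(E, w) = -2*⅐ = -2/7)
√(-202 + (F(2, -11) - 1*(-15)))*184 + 464 = √(-202 + (-2/7 - 1*(-15)))*184 + 464 = √(-202 + (-2/7 + 15))*184 + 464 = √(-202 + 103/7)*184 + 464 = √(-1311/7)*184 + 464 = (I*√9177/7)*184 + 464 = 184*I*√9177/7 + 464 = 464 + 184*I*√9177/7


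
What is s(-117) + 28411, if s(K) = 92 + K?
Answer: 28386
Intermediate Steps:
s(-117) + 28411 = (92 - 117) + 28411 = -25 + 28411 = 28386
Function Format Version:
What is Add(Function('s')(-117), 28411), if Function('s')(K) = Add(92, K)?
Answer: 28386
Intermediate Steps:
Add(Function('s')(-117), 28411) = Add(Add(92, -117), 28411) = Add(-25, 28411) = 28386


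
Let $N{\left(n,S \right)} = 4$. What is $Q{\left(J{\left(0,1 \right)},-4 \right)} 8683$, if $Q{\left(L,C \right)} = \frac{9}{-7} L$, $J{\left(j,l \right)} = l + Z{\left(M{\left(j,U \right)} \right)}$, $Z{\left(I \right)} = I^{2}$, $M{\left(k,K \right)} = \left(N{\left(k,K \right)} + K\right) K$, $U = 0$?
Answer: $- \frac{78147}{7} \approx -11164.0$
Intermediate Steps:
$M{\left(k,K \right)} = K \left(4 + K\right)$ ($M{\left(k,K \right)} = \left(4 + K\right) K = K \left(4 + K\right)$)
$J{\left(j,l \right)} = l$ ($J{\left(j,l \right)} = l + \left(0 \left(4 + 0\right)\right)^{2} = l + \left(0 \cdot 4\right)^{2} = l + 0^{2} = l + 0 = l$)
$Q{\left(L,C \right)} = - \frac{9 L}{7}$ ($Q{\left(L,C \right)} = 9 \left(- \frac{1}{7}\right) L = - \frac{9 L}{7}$)
$Q{\left(J{\left(0,1 \right)},-4 \right)} 8683 = \left(- \frac{9}{7}\right) 1 \cdot 8683 = \left(- \frac{9}{7}\right) 8683 = - \frac{78147}{7}$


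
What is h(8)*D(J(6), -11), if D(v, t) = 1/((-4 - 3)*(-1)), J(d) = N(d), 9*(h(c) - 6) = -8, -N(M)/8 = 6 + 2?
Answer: 46/63 ≈ 0.73016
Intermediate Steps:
N(M) = -64 (N(M) = -8*(6 + 2) = -8*8 = -64)
h(c) = 46/9 (h(c) = 6 + (⅑)*(-8) = 6 - 8/9 = 46/9)
J(d) = -64
D(v, t) = ⅐ (D(v, t) = 1/(-7*(-1)) = 1/7 = ⅐)
h(8)*D(J(6), -11) = (46/9)*(⅐) = 46/63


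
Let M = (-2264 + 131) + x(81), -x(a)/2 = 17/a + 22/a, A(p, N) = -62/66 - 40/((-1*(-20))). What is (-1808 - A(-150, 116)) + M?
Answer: -1169890/297 ≈ -3939.0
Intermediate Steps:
A(p, N) = -97/33 (A(p, N) = -62*1/66 - 40/20 = -31/33 - 40*1/20 = -31/33 - 2 = -97/33)
x(a) = -78/a (x(a) = -2*(17/a + 22/a) = -78/a)
M = -57617/27 (M = (-2264 + 131) - 78/81 = -2133 - 78*1/81 = -2133 - 26/27 = -57617/27 ≈ -2134.0)
(-1808 - A(-150, 116)) + M = (-1808 - 1*(-97/33)) - 57617/27 = (-1808 + 97/33) - 57617/27 = -59567/33 - 57617/27 = -1169890/297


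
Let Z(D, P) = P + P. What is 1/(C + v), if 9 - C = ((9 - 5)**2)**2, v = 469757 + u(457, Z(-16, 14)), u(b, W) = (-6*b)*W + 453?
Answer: 1/393187 ≈ 2.5433e-6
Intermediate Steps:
Z(D, P) = 2*P
u(b, W) = 453 - 6*W*b (u(b, W) = -6*W*b + 453 = 453 - 6*W*b)
v = 393434 (v = 469757 + (453 - 6*2*14*457) = 469757 + (453 - 6*28*457) = 469757 + (453 - 76776) = 469757 - 76323 = 393434)
C = -247 (C = 9 - ((9 - 5)**2)**2 = 9 - (4**2)**2 = 9 - 1*16**2 = 9 - 1*256 = 9 - 256 = -247)
1/(C + v) = 1/(-247 + 393434) = 1/393187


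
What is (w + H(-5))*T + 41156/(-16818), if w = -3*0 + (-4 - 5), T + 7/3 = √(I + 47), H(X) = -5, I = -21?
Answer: 254116/8409 - 14*√26 ≈ -41.167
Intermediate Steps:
T = -7/3 + √26 (T = -7/3 + √(-21 + 47) = -7/3 + √26 ≈ 2.7657)
w = -9 (w = 0 - 9 = -9)
(w + H(-5))*T + 41156/(-16818) = (-9 - 5)*(-7/3 + √26) + 41156/(-16818) = -14*(-7/3 + √26) + 41156*(-1/16818) = (98/3 - 14*√26) - 20578/8409 = 254116/8409 - 14*√26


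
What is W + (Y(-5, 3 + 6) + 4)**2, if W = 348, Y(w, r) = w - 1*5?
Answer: 384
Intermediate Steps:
Y(w, r) = -5 + w (Y(w, r) = w - 5 = -5 + w)
W + (Y(-5, 3 + 6) + 4)**2 = 348 + ((-5 - 5) + 4)**2 = 348 + (-10 + 4)**2 = 348 + (-6)**2 = 348 + 36 = 384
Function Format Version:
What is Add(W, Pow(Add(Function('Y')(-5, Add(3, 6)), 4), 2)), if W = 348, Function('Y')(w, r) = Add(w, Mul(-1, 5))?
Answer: 384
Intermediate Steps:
Function('Y')(w, r) = Add(-5, w) (Function('Y')(w, r) = Add(w, -5) = Add(-5, w))
Add(W, Pow(Add(Function('Y')(-5, Add(3, 6)), 4), 2)) = Add(348, Pow(Add(Add(-5, -5), 4), 2)) = Add(348, Pow(Add(-10, 4), 2)) = Add(348, Pow(-6, 2)) = Add(348, 36) = 384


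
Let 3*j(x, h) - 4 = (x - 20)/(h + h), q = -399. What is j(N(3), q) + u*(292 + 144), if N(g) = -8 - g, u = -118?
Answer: -123163289/2394 ≈ -51447.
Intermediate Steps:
j(x, h) = 4/3 + (-20 + x)/(6*h) (j(x, h) = 4/3 + ((x - 20)/(h + h))/3 = 4/3 + ((-20 + x)/((2*h)))/3 = 4/3 + ((-20 + x)*(1/(2*h)))/3 = 4/3 + ((-20 + x)/(2*h))/3 = 4/3 + (-20 + x)/(6*h))
j(N(3), q) + u*(292 + 144) = (⅙)*(-20 + (-8 - 1*3) + 8*(-399))/(-399) - 118*(292 + 144) = (⅙)*(-1/399)*(-20 + (-8 - 3) - 3192) - 118*436 = (⅙)*(-1/399)*(-20 - 11 - 3192) - 51448 = (⅙)*(-1/399)*(-3223) - 51448 = 3223/2394 - 51448 = -123163289/2394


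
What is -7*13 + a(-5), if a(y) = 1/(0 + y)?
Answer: -456/5 ≈ -91.200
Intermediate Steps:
a(y) = 1/y
-7*13 + a(-5) = -7*13 + 1/(-5) = -91 - ⅕ = -456/5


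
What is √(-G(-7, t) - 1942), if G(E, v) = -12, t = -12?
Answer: I*√1930 ≈ 43.932*I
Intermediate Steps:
√(-G(-7, t) - 1942) = √(-1*(-12) - 1942) = √(12 - 1942) = √(-1930) = I*√1930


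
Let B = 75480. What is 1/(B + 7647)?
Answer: 1/83127 ≈ 1.2030e-5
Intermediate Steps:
1/(B + 7647) = 1/(75480 + 7647) = 1/83127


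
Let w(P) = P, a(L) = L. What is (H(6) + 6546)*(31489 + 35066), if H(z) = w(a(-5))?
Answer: 435336255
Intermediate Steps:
H(z) = -5
(H(6) + 6546)*(31489 + 35066) = (-5 + 6546)*(31489 + 35066) = 6541*66555 = 435336255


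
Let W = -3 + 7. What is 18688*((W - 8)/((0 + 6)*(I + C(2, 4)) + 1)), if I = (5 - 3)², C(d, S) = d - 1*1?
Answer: -74752/31 ≈ -2411.4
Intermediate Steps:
C(d, S) = -1 + d (C(d, S) = d - 1 = -1 + d)
I = 4 (I = 2² = 4)
W = 4
18688*((W - 8)/((0 + 6)*(I + C(2, 4)) + 1)) = 18688*((4 - 8)/((0 + 6)*(4 + (-1 + 2)) + 1)) = 18688*(-4/(6*(4 + 1) + 1)) = 18688*(-4/(6*5 + 1)) = 18688*(-4/(30 + 1)) = 18688*(-4/31) = -74752/31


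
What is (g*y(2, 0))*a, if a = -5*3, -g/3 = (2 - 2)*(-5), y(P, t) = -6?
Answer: 0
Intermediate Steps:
g = 0 (g = -3*(2 - 2)*(-5) = -0*(-5) = -3*0 = 0)
a = -15
(g*y(2, 0))*a = (0*(-6))*(-15) = 0*(-15) = 0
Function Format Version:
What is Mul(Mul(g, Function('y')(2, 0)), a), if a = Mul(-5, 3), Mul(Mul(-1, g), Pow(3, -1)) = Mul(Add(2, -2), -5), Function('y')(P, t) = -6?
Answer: 0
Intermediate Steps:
g = 0 (g = Mul(-3, Mul(Add(2, -2), -5)) = Mul(-3, Mul(0, -5)) = Mul(-3, 0) = 0)
a = -15
Mul(Mul(g, Function('y')(2, 0)), a) = Mul(Mul(0, -6), -15) = Mul(0, -15) = 0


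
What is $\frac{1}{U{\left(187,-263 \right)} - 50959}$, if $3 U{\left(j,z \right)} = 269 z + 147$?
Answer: $- \frac{3}{223477} \approx -1.3424 \cdot 10^{-5}$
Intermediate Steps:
$U{\left(j,z \right)} = 49 + \frac{269 z}{3}$ ($U{\left(j,z \right)} = \frac{269 z + 147}{3} = \frac{147 + 269 z}{3} = 49 + \frac{269 z}{3}$)
$\frac{1}{U{\left(187,-263 \right)} - 50959} = \frac{1}{\left(49 + \frac{269}{3} \left(-263\right)\right) - 50959} = \frac{1}{\left(49 - \frac{70747}{3}\right) - 50959} = \frac{1}{- \frac{70600}{3} - 50959} = \frac{1}{- \frac{223477}{3}} = - \frac{3}{223477}$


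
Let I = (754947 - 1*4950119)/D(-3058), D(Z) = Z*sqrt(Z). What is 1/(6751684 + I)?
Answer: 12067146028959538/81473556770489616118841 + 1603604497*I*sqrt(3058)/162947113540979232237682 ≈ 1.4811e-7 + 5.4421e-13*I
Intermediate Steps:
D(Z) = Z**(3/2)
I = -1048793*I*sqrt(3058)/2337841 (I = (754947 - 1*4950119)/((-3058)**(3/2)) = (754947 - 4950119)/((-3058*I*sqrt(3058))) = -1048793*I*sqrt(3058)/2337841 ≈ -24.808*I)
1/(6751684 + I) = 1/(6751684 - 1048793*I*sqrt(3058)/2337841)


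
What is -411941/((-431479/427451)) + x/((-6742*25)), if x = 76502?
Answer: 14839512519248296/36362892725 ≈ 4.0810e+5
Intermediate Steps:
-411941/((-431479/427451)) + x/((-6742*25)) = -411941/((-431479/427451)) + 76502/((-6742*25)) = -411941/((-431479*1/427451)) + 76502/(-168550) = -411941/(-431479/427451) + 76502*(-1/168550) = -411941*(-427451/431479) - 38251/84275 = 176084592391/431479 - 38251/84275 = 14839512519248296/36362892725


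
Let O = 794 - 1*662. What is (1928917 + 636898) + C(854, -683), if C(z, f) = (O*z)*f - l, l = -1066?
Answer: -74426343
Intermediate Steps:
O = 132 (O = 794 - 662 = 132)
C(z, f) = 1066 + 132*f*z (C(z, f) = (132*z)*f - 1*(-1066) = 132*f*z + 1066 = 1066 + 132*f*z)
(1928917 + 636898) + C(854, -683) = (1928917 + 636898) + (1066 + 132*(-683)*854) = 2565815 + (1066 - 76993224) = 2565815 - 76992158 = -74426343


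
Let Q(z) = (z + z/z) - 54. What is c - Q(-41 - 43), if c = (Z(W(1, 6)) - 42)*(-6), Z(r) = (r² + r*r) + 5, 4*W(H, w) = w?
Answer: 332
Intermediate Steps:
W(H, w) = w/4
Z(r) = 5 + 2*r² (Z(r) = (r² + r²) + 5 = 2*r² + 5 = 5 + 2*r²)
Q(z) = -53 + z (Q(z) = (z + 1) - 54 = (1 + z) - 54 = -53 + z)
c = 195 (c = ((5 + 2*((¼)*6)²) - 42)*(-6) = ((5 + 2*(3/2)²) - 42)*(-6) = ((5 + 2*(9/4)) - 42)*(-6) = ((5 + 9/2) - 42)*(-6) = (19/2 - 42)*(-6) = -65/2*(-6) = 195)
c - Q(-41 - 43) = 195 - (-53 + (-41 - 43)) = 195 - (-53 - 84) = 195 - 1*(-137) = 195 + 137 = 332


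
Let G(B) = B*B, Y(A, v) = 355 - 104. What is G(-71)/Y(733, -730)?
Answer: 5041/251 ≈ 20.084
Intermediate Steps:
Y(A, v) = 251
G(B) = B²
G(-71)/Y(733, -730) = (-71)²/251 = 5041*(1/251) = 5041/251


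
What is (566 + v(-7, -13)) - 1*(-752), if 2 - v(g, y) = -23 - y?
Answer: 1330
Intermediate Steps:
v(g, y) = 25 + y (v(g, y) = 2 - (-23 - y) = 2 + (23 + y) = 25 + y)
(566 + v(-7, -13)) - 1*(-752) = (566 + (25 - 13)) - 1*(-752) = (566 + 12) + 752 = 578 + 752 = 1330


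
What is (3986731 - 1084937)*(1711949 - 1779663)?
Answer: -196492078916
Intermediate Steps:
(3986731 - 1084937)*(1711949 - 1779663) = 2901794*(-67714) = -196492078916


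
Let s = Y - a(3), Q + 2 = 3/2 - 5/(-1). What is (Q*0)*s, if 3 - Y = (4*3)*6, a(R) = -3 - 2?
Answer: 0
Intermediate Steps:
a(R) = -5
Q = 9/2 (Q = -2 + (3/2 - 5/(-1)) = -2 + (3*(½) - 5*(-1)) = -2 + (3/2 + 5) = -2 + 13/2 = 9/2 ≈ 4.5000)
Y = -69 (Y = 3 - 4*3*6 = 3 - 12*6 = 3 - 1*72 = 3 - 72 = -69)
s = -64 (s = -69 - 1*(-5) = -69 + 5 = -64)
(Q*0)*s = ((9/2)*0)*(-64) = 0*(-64) = 0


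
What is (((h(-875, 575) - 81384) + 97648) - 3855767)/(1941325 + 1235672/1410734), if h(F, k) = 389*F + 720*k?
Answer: -2656326067226/1369347209111 ≈ -1.9398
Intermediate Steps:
(((h(-875, 575) - 81384) + 97648) - 3855767)/(1941325 + 1235672/1410734) = ((((389*(-875) + 720*575) - 81384) + 97648) - 3855767)/(1941325 + 1235672/1410734) = ((((-340375 + 414000) - 81384) + 97648) - 3855767)/(1941325 + 1235672*(1/1410734)) = (((73625 - 81384) + 97648) - 3855767)/(1941325 + 617836/705367) = ((-7759 + 97648) - 3855767)/(1369347209111/705367) = (89889 - 3855767)*(705367/1369347209111) = -3765878*705367/1369347209111 = -2656326067226/1369347209111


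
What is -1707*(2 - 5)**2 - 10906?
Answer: -26269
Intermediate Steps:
-1707*(2 - 5)**2 - 10906 = -1707*(-3)**2 - 10906 = -1707*9 - 10906 = -15363 - 10906 = -26269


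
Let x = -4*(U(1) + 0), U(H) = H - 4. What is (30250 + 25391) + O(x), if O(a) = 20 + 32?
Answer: 55693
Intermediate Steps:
U(H) = -4 + H
x = 12 (x = -4*((-4 + 1) + 0) = -4*(-3 + 0) = -4*(-3) = 12)
O(a) = 52
(30250 + 25391) + O(x) = (30250 + 25391) + 52 = 55641 + 52 = 55693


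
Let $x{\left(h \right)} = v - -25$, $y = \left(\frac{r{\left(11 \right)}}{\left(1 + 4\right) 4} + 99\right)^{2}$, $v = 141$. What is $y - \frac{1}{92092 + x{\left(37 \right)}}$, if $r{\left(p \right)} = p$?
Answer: $\frac{182859092249}{18451600} \approx 9910.2$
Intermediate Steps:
$y = \frac{3964081}{400}$ ($y = \left(\frac{11}{\left(1 + 4\right) 4} + 99\right)^{2} = \left(\frac{11}{5 \cdot 4} + 99\right)^{2} = \left(\frac{11}{20} + 99\right)^{2} = \left(\frac{1991}{20}\right)^{2} = \frac{3964081}{400} \approx 9910.2$)
$x{\left(h \right)} = 166$ ($x{\left(h \right)} = 141 - -25 = 141 + 25 = 166$)
$y - \frac{1}{92092 + x{\left(37 \right)}} = \frac{3964081}{400} - \frac{1}{92092 + 166} = \frac{3964081}{400} - \frac{1}{92258} = \frac{182859092249}{18451600}$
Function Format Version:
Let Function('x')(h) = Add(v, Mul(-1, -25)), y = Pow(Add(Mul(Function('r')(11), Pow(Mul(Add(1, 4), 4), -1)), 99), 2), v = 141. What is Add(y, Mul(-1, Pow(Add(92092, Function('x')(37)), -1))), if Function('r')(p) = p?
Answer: Rational(182859092249, 18451600) ≈ 9910.2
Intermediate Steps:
y = Rational(3964081, 400) (y = Pow(Add(Mul(11, Pow(Mul(Add(1, 4), 4), -1)), 99), 2) = Pow(Add(Mul(11, Pow(Mul(5, 4), -1)), 99), 2) = Pow(Add(Mul(11, Pow(20, -1)), 99), 2) = Pow(Add(Mul(11, Rational(1, 20)), 99), 2) = Pow(Add(Rational(11, 20), 99), 2) = Pow(Rational(1991, 20), 2) = Rational(3964081, 400) ≈ 9910.2)
Function('x')(h) = 166 (Function('x')(h) = Add(141, Mul(-1, -25)) = Add(141, 25) = 166)
Add(y, Mul(-1, Pow(Add(92092, Function('x')(37)), -1))) = Add(Rational(3964081, 400), Mul(-1, Pow(Add(92092, 166), -1))) = Add(Rational(3964081, 400), Mul(-1, Pow(92258, -1))) = Add(Rational(3964081, 400), Mul(-1, Rational(1, 92258))) = Add(Rational(3964081, 400), Rational(-1, 92258)) = Rational(182859092249, 18451600)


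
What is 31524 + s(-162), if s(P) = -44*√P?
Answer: 31524 - 396*I*√2 ≈ 31524.0 - 560.03*I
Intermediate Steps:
31524 + s(-162) = 31524 - 396*I*√2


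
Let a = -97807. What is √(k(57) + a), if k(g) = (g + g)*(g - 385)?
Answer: I*√135199 ≈ 367.69*I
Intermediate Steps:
k(g) = 2*g*(-385 + g) (k(g) = (2*g)*(-385 + g) = 2*g*(-385 + g))
√(k(57) + a) = √(2*57*(-385 + 57) - 97807) = √(2*57*(-328) - 97807) = √(-37392 - 97807) = √(-135199) = I*√135199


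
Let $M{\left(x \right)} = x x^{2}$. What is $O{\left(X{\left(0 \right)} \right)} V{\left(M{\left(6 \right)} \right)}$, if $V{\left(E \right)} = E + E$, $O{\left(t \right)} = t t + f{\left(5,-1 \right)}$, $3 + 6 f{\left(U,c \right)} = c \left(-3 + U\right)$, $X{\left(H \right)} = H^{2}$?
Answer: $-360$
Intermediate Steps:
$f{\left(U,c \right)} = - \frac{1}{2} + \frac{c \left(-3 + U\right)}{6}$
$M{\left(x \right)} = x^{3}$
$O{\left(t \right)} = - \frac{5}{6} + t^{2}$ ($O{\left(t \right)} = t t - \frac{5}{6} = t^{2} - \frac{5}{6} = - \frac{5}{6} + t^{2}$)
$V{\left(E \right)} = 2 E$
$O{\left(X{\left(0 \right)} \right)} V{\left(M{\left(6 \right)} \right)} = \left(- \frac{5}{6} + \left(0^{2}\right)^{2}\right) 2 \cdot 6^{3} = \left(- \frac{5}{6} + 0^{2}\right) 2 \cdot 216 = \left(- \frac{5}{6} + 0\right) 432 = \left(- \frac{5}{6}\right) 432 = -360$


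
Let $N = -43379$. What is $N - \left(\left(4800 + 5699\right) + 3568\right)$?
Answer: $-57446$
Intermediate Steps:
$N - \left(\left(4800 + 5699\right) + 3568\right) = -43379 - \left(\left(4800 + 5699\right) + 3568\right) = -43379 - \left(10499 + 3568\right) = -43379 - 14067 = -57446$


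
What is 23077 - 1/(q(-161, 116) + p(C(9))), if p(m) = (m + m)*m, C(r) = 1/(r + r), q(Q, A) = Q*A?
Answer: 69819717509/3025511 ≈ 23077.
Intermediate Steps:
q(Q, A) = A*Q
C(r) = 1/(2*r)
p(m) = 2*m² (p(m) = (2*m)*m = 2*m²)
23077 - 1/(q(-161, 116) + p(C(9))) = 23077 - 1/(116*(-161) + 2*((½)/9)²) = 23077 - 1/(-18676 + 2*((½)*(⅑))²) = 23077 - 1/(-18676 + 2*(1/18)²) = 23077 - 1/(-18676 + 2*(1/324)) = 23077 - 1/(-18676 + 1/162) = 23077 - 1/(-3025511/162) = 23077 - 1*(-162/3025511) = 23077 + 162/3025511 = 69819717509/3025511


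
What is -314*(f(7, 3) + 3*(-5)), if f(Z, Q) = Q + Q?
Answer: 2826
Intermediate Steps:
f(Z, Q) = 2*Q
-314*(f(7, 3) + 3*(-5)) = -314*(2*3 + 3*(-5)) = -314*(6 - 15) = -314*(-9) = 2826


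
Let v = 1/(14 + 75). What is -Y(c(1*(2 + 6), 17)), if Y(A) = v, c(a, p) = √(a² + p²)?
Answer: -1/89 ≈ -0.011236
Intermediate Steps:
v = 1/89 ≈ 0.011236
Y(A) = 1/89
-Y(c(1*(2 + 6), 17)) = -1*1/89 = -1/89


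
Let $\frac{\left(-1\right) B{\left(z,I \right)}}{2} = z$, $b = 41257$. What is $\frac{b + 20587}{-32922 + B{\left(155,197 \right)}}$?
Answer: $- \frac{15461}{8308} \approx -1.861$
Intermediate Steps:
$B{\left(z,I \right)} = - 2 z$
$\frac{b + 20587}{-32922 + B{\left(155,197 \right)}} = \frac{41257 + 20587}{-32922 - 310} = \frac{61844}{-32922 - 310} = \frac{61844}{-33232} = 61844 \left(- \frac{1}{33232}\right) = - \frac{15461}{8308}$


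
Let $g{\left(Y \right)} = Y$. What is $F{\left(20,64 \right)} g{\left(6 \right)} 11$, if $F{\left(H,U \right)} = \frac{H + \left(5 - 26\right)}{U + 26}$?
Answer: $- \frac{11}{15} \approx -0.73333$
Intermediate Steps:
$F{\left(H,U \right)} = \frac{-21 + H}{26 + U}$ ($F{\left(H,U \right)} = \frac{H - 21}{26 + U} = \frac{-21 + H}{26 + U}$)
$F{\left(20,64 \right)} g{\left(6 \right)} 11 = \frac{-21 + 20}{26 + 64} \cdot 6 \cdot 11 = \frac{1}{90} \left(-1\right) 66 = \left(- \frac{1}{90}\right) 66 = - \frac{11}{15}$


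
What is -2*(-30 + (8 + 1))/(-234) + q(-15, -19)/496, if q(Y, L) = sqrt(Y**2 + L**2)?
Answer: -7/39 + sqrt(586)/496 ≈ -0.13068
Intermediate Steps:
q(Y, L) = sqrt(L**2 + Y**2)
-2*(-30 + (8 + 1))/(-234) + q(-15, -19)/496 = -2*(-30 + (8 + 1))/(-234) + sqrt((-19)**2 + (-15)**2)/496 = -2*(-30 + 9)*(-1/234) + sqrt(361 + 225)*(1/496) = -2*(-21)*(-1/234) + sqrt(586)*(1/496) = 42*(-1/234) + sqrt(586)/496 = -7/39 + sqrt(586)/496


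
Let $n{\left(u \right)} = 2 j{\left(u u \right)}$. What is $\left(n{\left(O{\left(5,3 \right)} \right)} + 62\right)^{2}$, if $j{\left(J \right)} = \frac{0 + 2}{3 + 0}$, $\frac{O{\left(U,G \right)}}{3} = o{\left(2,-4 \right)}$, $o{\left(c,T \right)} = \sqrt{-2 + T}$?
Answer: $\frac{36100}{9} \approx 4011.1$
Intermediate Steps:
$O{\left(U,G \right)} = 3 i \sqrt{6}$ ($O{\left(U,G \right)} = 3 \sqrt{-2 - 4} = 3 \sqrt{-6} = 3 i \sqrt{6}$)
$j{\left(J \right)} = \frac{2}{3}$
$n{\left(u \right)} = \frac{4}{3}$ ($n{\left(u \right)} = 2 \cdot \frac{2}{3} = \frac{4}{3}$)
$\left(n{\left(O{\left(5,3 \right)} \right)} + 62\right)^{2} = \left(\frac{4}{3} + 62\right)^{2} = \left(\frac{190}{3}\right)^{2} = \frac{36100}{9}$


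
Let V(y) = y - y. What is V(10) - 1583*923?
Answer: -1461109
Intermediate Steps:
V(y) = 0
V(10) - 1583*923 = 0 - 1583*923 = 0 - 1461109 = -1461109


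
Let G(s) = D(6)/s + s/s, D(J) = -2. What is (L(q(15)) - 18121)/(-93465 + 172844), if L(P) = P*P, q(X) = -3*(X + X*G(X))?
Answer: -11065/79379 ≈ -0.13939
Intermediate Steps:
G(s) = 1 - 2/s (G(s) = -2/s + s/s = -2/s + 1 = 1 - 2/s)
q(X) = 6 - 6*X (q(X) = -3*(X + X*((-2 + X)/X)) = -3*(X + (-2 + X)) = -3*(-2 + 2*X) = 6 - 6*X)
L(P) = P²
(L(q(15)) - 18121)/(-93465 + 172844) = ((6 - 6*15)² - 18121)/(-93465 + 172844) = ((6 - 90)² - 18121)/79379 = ((-84)² - 18121)*(1/79379) = (7056 - 18121)*(1/79379) = -11065*1/79379 = -11065/79379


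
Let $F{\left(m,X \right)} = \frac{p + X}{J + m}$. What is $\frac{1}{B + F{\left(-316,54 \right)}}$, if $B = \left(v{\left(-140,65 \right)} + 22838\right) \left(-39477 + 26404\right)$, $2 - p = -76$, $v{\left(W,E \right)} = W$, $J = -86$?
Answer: $- \frac{67}{19880973940} \approx -3.3701 \cdot 10^{-9}$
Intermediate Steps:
$p = 78$ ($p = 2 - -76 = 2 + 76 = 78$)
$F{\left(m,X \right)} = \frac{78 + X}{-86 + m}$
$B = -296730954$ ($B = \left(-140 + 22838\right) \left(-39477 + 26404\right) = 22698 \left(-13073\right) = -296730954$)
$\frac{1}{B + F{\left(-316,54 \right)}} = \frac{1}{-296730954 + \frac{78 + 54}{-86 - 316}} = \frac{1}{-296730954 + \frac{1}{-402} \cdot 132} = \frac{1}{-296730954 - \frac{22}{67}} = \frac{1}{- \frac{19880973940}{67}} = - \frac{67}{19880973940}$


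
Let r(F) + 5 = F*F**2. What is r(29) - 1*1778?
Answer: 22606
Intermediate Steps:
r(F) = -5 + F**3 (r(F) = -5 + F*F**2 = -5 + F**3)
r(29) - 1*1778 = (-5 + 29**3) - 1*1778 = (-5 + 24389) - 1778 = 24384 - 1778 = 22606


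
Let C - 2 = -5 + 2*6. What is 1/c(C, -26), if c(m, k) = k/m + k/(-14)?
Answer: -63/65 ≈ -0.96923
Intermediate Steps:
C = 9 (C = 2 + (-5 + 2*6) = 2 + (-5 + 12) = 2 + 7 = 9)
c(m, k) = -k/14 + k/m (c(m, k) = k/m + k*(-1/14) = k/m - k/14 = -k/14 + k/m)
1/c(C, -26) = 1/(-1/14*(-26) - 26/9) = 1/(13/7 - 26*⅑) = 1/(13/7 - 26/9) = 1/(-65/63) = -63/65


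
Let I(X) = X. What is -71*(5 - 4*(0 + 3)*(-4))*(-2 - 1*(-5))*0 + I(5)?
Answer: 5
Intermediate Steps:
-71*(5 - 4*(0 + 3)*(-4))*(-2 - 1*(-5))*0 + I(5) = -71*(5 - 4*(0 + 3)*(-4))*(-2 - 1*(-5))*0 + 5 = -71*(5 - 12*(-4))*(-2 + 5)*0 + 5 = -71*(5 - 4*(-12))*3*0 + 5 = -71*(5 + 48)*3*0 + 5 = -71*53*3*0 + 5 = -11289*0 + 5 = -71*0 + 5 = 0 + 5 = 5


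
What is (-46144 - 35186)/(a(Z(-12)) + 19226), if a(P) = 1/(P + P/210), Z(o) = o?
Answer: -34321260/8113337 ≈ -4.2302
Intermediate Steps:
a(P) = 210/(211*P) (a(P) = 1/(P + P*(1/210)) = 1/(P + P/210) = 1/(211*P/210) = 210/(211*P))
(-46144 - 35186)/(a(Z(-12)) + 19226) = (-46144 - 35186)/((210/211)/(-12) + 19226) = -81330/((210/211)*(-1/12) + 19226) = -81330/(-35/422 + 19226) = -81330/8113337/422 = -81330*422/8113337 = -34321260/8113337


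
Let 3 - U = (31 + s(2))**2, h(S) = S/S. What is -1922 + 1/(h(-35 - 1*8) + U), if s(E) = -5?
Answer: -1291585/672 ≈ -1922.0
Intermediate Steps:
h(S) = 1
U = -673 (U = 3 - (31 - 5)**2 = 3 - 1*26**2 = 3 - 1*676 = 3 - 676 = -673)
-1922 + 1/(h(-35 - 1*8) + U) = -1922 + 1/(1 - 673) = -1922 + 1/(-672) = -1922 - 1/672 = -1291585/672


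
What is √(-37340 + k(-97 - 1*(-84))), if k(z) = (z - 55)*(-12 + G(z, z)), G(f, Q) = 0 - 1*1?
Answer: 14*I*√186 ≈ 190.93*I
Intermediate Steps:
G(f, Q) = -1 (G(f, Q) = 0 - 1 = -1)
k(z) = 715 - 13*z (k(z) = (z - 55)*(-12 - 1) = (-55 + z)*(-13) = 715 - 13*z)
√(-37340 + k(-97 - 1*(-84))) = √(-37340 + (715 - 13*(-97 - 1*(-84)))) = √(-37340 + (715 - 13*(-97 + 84))) = √(-37340 + (715 - 13*(-13))) = √(-37340 + (715 + 169)) = √(-37340 + 884) = √(-36456) = 14*I*√186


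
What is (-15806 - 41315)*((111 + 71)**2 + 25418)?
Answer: -3343977582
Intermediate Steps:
(-15806 - 41315)*((111 + 71)**2 + 25418) = -57121*(182**2 + 25418) = -57121*(33124 + 25418) = -57121*58542 = -3343977582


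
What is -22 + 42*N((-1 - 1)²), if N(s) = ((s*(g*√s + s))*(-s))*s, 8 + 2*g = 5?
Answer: -2710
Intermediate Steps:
g = -3/2 (g = -4 + (½)*5 = -4 + 5/2 = -3/2 ≈ -1.5000)
N(s) = -s³*(s - 3*√s/2) (N(s) = ((s*(-3*√s/2 + s))*(-s))*s = ((s*(s - 3*√s/2))*(-s))*s = (-s²*(s - 3*√s/2))*s = -s³*(s - 3*√s/2))
-22 + 42*N((-1 - 1)²) = -22 + 42*(-((-1 - 1)²)⁴ + 3*((-1 - 1)²)^(7/2)/2) = -22 + 42*(-((-2)²)⁴ + 3*((-2)²)^(7/2)/2) = -22 + 42*(-1*4⁴ + 3*4^(7/2)/2) = -22 + 42*(-1*256 + (3/2)*128) = -22 + 42*(-256 + 192) = -22 + 42*(-64) = -22 - 2688 = -2710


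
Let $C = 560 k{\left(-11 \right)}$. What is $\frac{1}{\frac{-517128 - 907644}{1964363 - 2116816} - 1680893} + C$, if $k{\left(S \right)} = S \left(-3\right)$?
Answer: $\frac{4735606366236907}{256255755757} \approx 18480.0$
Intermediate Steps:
$k{\left(S \right)} = - 3 S$
$C = 18480$ ($C = 560 \left(\left(-3\right) \left(-11\right)\right) = 560 \cdot 33 = 18480$)
$\frac{1}{\frac{-517128 - 907644}{1964363 - 2116816} - 1680893} + C = \frac{1}{\frac{-517128 - 907644}{1964363 - 2116816} - 1680893} + 18480 = \frac{1}{- \frac{1424772}{-152453} - 1680893} + 18480 = \frac{1}{\left(-1424772\right) \left(- \frac{1}{152453}\right) - 1680893} + 18480 = \frac{1}{\frac{1424772}{152453} - 1680893} + 18480 = \frac{1}{- \frac{256255755757}{152453}} + 18480 = - \frac{152453}{256255755757} + 18480 = \frac{4735606366236907}{256255755757}$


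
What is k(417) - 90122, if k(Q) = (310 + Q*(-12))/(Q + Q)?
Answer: -37583221/417 ≈ -90128.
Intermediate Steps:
k(Q) = (310 - 12*Q)/(2*Q) (k(Q) = (310 - 12*Q)/((2*Q)) = (310 - 12*Q)*(1/(2*Q)) = (310 - 12*Q)/(2*Q))
k(417) - 90122 = (-6 + 155/417) - 90122 = -2347/417 - 90122 = -37583221/417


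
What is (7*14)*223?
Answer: 21854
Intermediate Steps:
(7*14)*223 = 98*223 = 21854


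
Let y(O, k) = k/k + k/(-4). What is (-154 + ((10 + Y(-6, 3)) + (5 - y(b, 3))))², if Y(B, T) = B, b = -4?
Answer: 337561/16 ≈ 21098.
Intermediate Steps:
y(O, k) = 1 - k/4 (y(O, k) = 1 + k*(-¼) = 1 - k/4)
(-154 + ((10 + Y(-6, 3)) + (5 - y(b, 3))))² = (-154 + ((10 - 6) + (5 - (1 - ¼*3))))² = (-154 + (4 + (5 - (1 - ¾))))² = (-154 + (4 + (5 - 1*¼)))² = (-154 + (4 + (5 - ¼)))² = (-154 + (4 + 19/4))² = (-154 + 35/4)² = (-581/4)² = 337561/16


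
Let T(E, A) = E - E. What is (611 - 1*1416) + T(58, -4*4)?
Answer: -805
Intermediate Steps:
T(E, A) = 0
(611 - 1*1416) + T(58, -4*4) = (611 - 1*1416) + 0 = (611 - 1416) + 0 = -805 + 0 = -805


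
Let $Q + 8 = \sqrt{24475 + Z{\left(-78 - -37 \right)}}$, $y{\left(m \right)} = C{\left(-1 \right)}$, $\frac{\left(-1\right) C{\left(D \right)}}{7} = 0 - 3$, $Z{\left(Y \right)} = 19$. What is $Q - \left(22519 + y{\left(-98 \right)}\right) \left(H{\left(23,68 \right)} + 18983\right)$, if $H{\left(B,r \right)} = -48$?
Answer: $-426794908 + \sqrt{24494} \approx -4.268 \cdot 10^{8}$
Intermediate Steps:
$C{\left(D \right)} = 21$ ($C{\left(D \right)} = - 7 \left(0 - 3\right) = \left(-7\right) \left(-3\right) = 21$)
$y{\left(m \right)} = 21$
$Q = -8 + \sqrt{24494}$ ($Q = -8 + \sqrt{24475 + 19} = -8 + \sqrt{24494} \approx 148.51$)
$Q - \left(22519 + y{\left(-98 \right)}\right) \left(H{\left(23,68 \right)} + 18983\right) = \left(-8 + \sqrt{24494}\right) - \left(22519 + 21\right) \left(-48 + 18983\right) = \left(-8 + \sqrt{24494}\right) - 22540 \cdot 18935 = \left(-8 + \sqrt{24494}\right) - 426794900 = -426794908 + \sqrt{24494}$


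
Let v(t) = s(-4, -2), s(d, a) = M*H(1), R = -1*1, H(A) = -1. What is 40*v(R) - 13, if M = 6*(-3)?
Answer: 707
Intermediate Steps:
M = -18
R = -1
s(d, a) = 18 (s(d, a) = -18*(-1) = 18)
v(t) = 18
40*v(R) - 13 = 40*18 - 13 = 720 - 13 = 707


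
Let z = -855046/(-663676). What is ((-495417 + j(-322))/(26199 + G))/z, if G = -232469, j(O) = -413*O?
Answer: 60134189089/44092584605 ≈ 1.3638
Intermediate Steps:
z = 427523/331838 (z = -855046*(-1/663676) = 427523/331838 ≈ 1.2883)
((-495417 + j(-322))/(26199 + G))/z = ((-495417 - 413*(-322))/(26199 - 232469))/(427523/331838) = ((-495417 + 132986)/(-206270))*(331838/427523) = -362431*(-1/206270)*(331838/427523) = (362431/206270)*(331838/427523) = 60134189089/44092584605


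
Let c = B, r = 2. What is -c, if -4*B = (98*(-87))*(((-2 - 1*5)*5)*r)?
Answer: 149205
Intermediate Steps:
B = -149205 (B = -98*(-87)*((-2 - 1*5)*5)*2/4 = -(-4263)*((-2 - 5)*5)*2/2 = -(-4263)*-7*5*2/2 = -(-4263)*(-35*2)/2 = -(-4263)*(-70)/2 = -¼*596820 = -149205)
c = -149205
-c = -1*(-149205) = 149205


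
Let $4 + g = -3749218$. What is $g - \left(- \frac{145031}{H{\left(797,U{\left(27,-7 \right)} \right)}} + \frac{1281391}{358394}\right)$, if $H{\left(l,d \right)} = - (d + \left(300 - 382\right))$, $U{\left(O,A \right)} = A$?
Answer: $- \frac{119537317386237}{31897066} \approx -3.7476 \cdot 10^{6}$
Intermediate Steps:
$g = -3749222$ ($g = -4 - 3749218 = -3749222$)
$H{\left(l,d \right)} = 82 - d$ ($H{\left(l,d \right)} = - (d + \left(300 - 382\right)) = - (d - 82) = - (-82 + d) = 82 - d$)
$g - \left(- \frac{145031}{H{\left(797,U{\left(27,-7 \right)} \right)}} + \frac{1281391}{358394}\right) = -3749222 - \left(- \frac{145031}{82 - -7} + \frac{1281391}{358394}\right) = -3749222 - \left(- \frac{145031}{82 + 7} + 1281391 \cdot \frac{1}{358394}\right) = -3749222 - \left(- \frac{145031}{89} + \frac{1281391}{358394}\right) = -3749222 - - \frac{51864196415}{31897066} = -3749222 + \frac{51864196415}{31897066} = - \frac{119537317386237}{31897066}$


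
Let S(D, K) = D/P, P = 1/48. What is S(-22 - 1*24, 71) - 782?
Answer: -2990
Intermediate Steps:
P = 1/48 ≈ 0.020833
S(D, K) = 48*D (S(D, K) = D/(1/48) = D*48 = 48*D)
S(-22 - 1*24, 71) - 782 = 48*(-22 - 1*24) - 782 = 48*(-22 - 24) - 782 = 48*(-46) - 782 = -2208 - 782 = -2990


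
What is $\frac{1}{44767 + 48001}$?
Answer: $\frac{1}{92768} \approx 1.078 \cdot 10^{-5}$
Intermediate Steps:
$\frac{1}{44767 + 48001} = \frac{1}{92768}$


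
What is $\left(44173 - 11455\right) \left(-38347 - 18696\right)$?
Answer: $-1866332874$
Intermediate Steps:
$\left(44173 - 11455\right) \left(-38347 - 18696\right) = 32718 \left(-57043\right) = -1866332874$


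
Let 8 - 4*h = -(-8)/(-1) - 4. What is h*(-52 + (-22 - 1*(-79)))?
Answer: 25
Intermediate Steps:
h = 5 (h = 2 - (-(-8)/(-1) - 4)/4 = 2 - (-(-8)*(-1) - 4)/4 = 2 - (-2*4 - 4)/4 = 2 - (-8 - 4)/4 = 2 - 1/4*(-12) = 2 + 3 = 5)
h*(-52 + (-22 - 1*(-79))) = 5*(-52 + (-22 - 1*(-79))) = 5*(-52 + (-22 + 79)) = 5*(-52 + 57) = 5*5 = 25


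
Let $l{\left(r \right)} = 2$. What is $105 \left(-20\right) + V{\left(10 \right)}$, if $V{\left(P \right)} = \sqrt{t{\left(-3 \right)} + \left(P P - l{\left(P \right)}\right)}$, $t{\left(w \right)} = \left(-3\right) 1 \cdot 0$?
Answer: $-2100 + 7 \sqrt{2} \approx -2090.1$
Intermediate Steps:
$t{\left(w \right)} = 0$ ($t{\left(w \right)} = \left(-3\right) 0 = 0$)
$V{\left(P \right)} = \sqrt{-2 + P^{2}}$ ($V{\left(P \right)} = \sqrt{0 + \left(P P - 2\right)} = \sqrt{0 + \left(P^{2} - 2\right)} = \sqrt{0 + \left(-2 + P^{2}\right)} = \sqrt{-2 + P^{2}}$)
$105 \left(-20\right) + V{\left(10 \right)} = 105 \left(-20\right) + \sqrt{-2 + 10^{2}} = -2100 + \sqrt{-2 + 100} = -2100 + \sqrt{98} = -2100 + 7 \sqrt{2}$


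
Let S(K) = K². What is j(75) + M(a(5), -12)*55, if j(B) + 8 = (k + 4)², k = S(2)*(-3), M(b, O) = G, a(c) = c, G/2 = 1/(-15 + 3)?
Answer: 281/6 ≈ 46.833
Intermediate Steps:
G = -⅙ (G = 2/(-15 + 3) = 2/(-12) = 2*(-1/12) = -⅙ ≈ -0.16667)
M(b, O) = -⅙
k = -12 (k = 2²*(-3) = 4*(-3) = -12)
j(B) = 56 (j(B) = -8 + (-12 + 4)² = -8 + (-8)² = -8 + 64 = 56)
j(75) + M(a(5), -12)*55 = 56 - ⅙*55 = 56 - 55/6 = 281/6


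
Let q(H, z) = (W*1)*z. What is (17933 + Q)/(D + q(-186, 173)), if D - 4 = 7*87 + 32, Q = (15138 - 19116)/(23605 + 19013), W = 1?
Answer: 63688718/2905127 ≈ 21.923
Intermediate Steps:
Q = -663/7103 (Q = -3978/42618 = -3978*1/42618 = -663/7103 ≈ -0.093341)
q(H, z) = z (q(H, z) = (1*1)*z = 1*z = z)
D = 645 (D = 4 + (7*87 + 32) = 4 + (609 + 32) = 4 + 641 = 645)
(17933 + Q)/(D + q(-186, 173)) = (17933 - 663/7103)/(645 + 173) = (127377436/7103)/818 = (127377436/7103)*(1/818) = 63688718/2905127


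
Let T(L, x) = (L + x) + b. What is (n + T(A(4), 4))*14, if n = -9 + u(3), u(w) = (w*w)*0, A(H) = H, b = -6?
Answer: -98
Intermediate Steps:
T(L, x) = -6 + L + x (T(L, x) = (L + x) - 6 = -6 + L + x)
u(w) = 0 (u(w) = w²*0 = 0)
n = -9 (n = -9 + 0 = -9)
(n + T(A(4), 4))*14 = (-9 + (-6 + 4 + 4))*14 = (-9 + 2)*14 = -7*14 = -98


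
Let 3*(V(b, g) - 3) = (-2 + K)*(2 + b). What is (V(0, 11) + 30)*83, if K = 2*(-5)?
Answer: 2075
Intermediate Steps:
K = -10
V(b, g) = -5 - 4*b (V(b, g) = 3 + ((-2 - 10)*(2 + b))/3 = 3 + (-12*(2 + b))/3 = 3 + (-24 - 12*b)/3 = 3 + (-8 - 4*b) = -5 - 4*b)
(V(0, 11) + 30)*83 = ((-5 - 4*0) + 30)*83 = ((-5 + 0) + 30)*83 = (-5 + 30)*83 = 25*83 = 2075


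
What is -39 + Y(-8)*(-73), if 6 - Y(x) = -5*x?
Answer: 2443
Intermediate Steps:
Y(x) = 6 + 5*x (Y(x) = 6 - (-5)*x = 6 + 5*x)
-39 + Y(-8)*(-73) = -39 + (6 + 5*(-8))*(-73) = -39 + (6 - 40)*(-73) = -39 - 34*(-73) = -39 + 2482 = 2443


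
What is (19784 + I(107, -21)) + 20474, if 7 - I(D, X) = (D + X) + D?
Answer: 40072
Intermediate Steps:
I(D, X) = 7 - X - 2*D (I(D, X) = 7 - ((D + X) + D) = 7 - (X + 2*D) = 7 + (-X - 2*D) = 7 - X - 2*D)
(19784 + I(107, -21)) + 20474 = (19784 + (7 - 1*(-21) - 2*107)) + 20474 = (19784 + (7 + 21 - 214)) + 20474 = (19784 - 186) + 20474 = 19598 + 20474 = 40072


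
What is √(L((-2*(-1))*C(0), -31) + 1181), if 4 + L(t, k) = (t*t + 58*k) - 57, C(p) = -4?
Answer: I*√614 ≈ 24.779*I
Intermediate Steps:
L(t, k) = -61 + t² + 58*k (L(t, k) = -4 + ((t*t + 58*k) - 57) = -4 + ((t² + 58*k) - 57) = -4 + (-57 + t² + 58*k) = -61 + t² + 58*k)
√(L((-2*(-1))*C(0), -31) + 1181) = √((-61 + (-2*(-1)*(-4))² + 58*(-31)) + 1181) = √((-61 + (2*(-4))² - 1798) + 1181) = √((-61 + (-8)² - 1798) + 1181) = √((-61 + 64 - 1798) + 1181) = √(-1795 + 1181) = √(-614) = I*√614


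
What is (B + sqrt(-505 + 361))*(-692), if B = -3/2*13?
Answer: 13494 - 8304*I ≈ 13494.0 - 8304.0*I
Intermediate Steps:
B = -39/2 (B = -3*1/2*13 = -3/2*13 = -39/2 ≈ -19.500)
(B + sqrt(-505 + 361))*(-692) = (-39/2 + sqrt(-505 + 361))*(-692) = (-39/2 + sqrt(-144))*(-692) = (-39/2 + 12*I)*(-692) = 13494 - 8304*I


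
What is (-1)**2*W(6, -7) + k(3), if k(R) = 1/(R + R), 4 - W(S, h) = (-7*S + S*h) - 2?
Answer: 541/6 ≈ 90.167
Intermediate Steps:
W(S, h) = 6 + 7*S - S*h (W(S, h) = 4 - ((-7*S + S*h) - 2) = 4 - (-2 - 7*S + S*h) = 4 + (2 + 7*S - S*h) = 6 + 7*S - S*h)
k(R) = 1/(2*R)
(-1)**2*W(6, -7) + k(3) = (-1)**2*(6 + 7*6 - 1*6*(-7)) + (1/2)/3 = 1*(6 + 42 + 42) + (1/2)*(1/3) = 1*90 + 1/6 = 90 + 1/6 = 541/6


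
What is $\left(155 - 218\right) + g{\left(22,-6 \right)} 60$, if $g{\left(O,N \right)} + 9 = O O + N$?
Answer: $28077$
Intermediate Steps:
$g{\left(O,N \right)} = -9 + N + O^{2}$ ($g{\left(O,N \right)} = -9 + \left(O O + N\right) = -9 + \left(O^{2} + N\right) = -9 + \left(N + O^{2}\right) = -9 + N + O^{2}$)
$\left(155 - 218\right) + g{\left(22,-6 \right)} 60 = \left(155 - 218\right) + \left(-9 - 6 + 22^{2}\right) 60 = \left(155 - 218\right) + \left(-9 - 6 + 484\right) 60 = -63 + 469 \cdot 60 = -63 + 28140 = 28077$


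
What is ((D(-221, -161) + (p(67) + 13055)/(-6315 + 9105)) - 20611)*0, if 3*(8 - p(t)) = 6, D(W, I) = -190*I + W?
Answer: 0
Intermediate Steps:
D(W, I) = W - 190*I
p(t) = 6 (p(t) = 8 - 1/3*6 = 8 - 2 = 6)
((D(-221, -161) + (p(67) + 13055)/(-6315 + 9105)) - 20611)*0 = (((-221 - 190*(-161)) + (6 + 13055)/(-6315 + 9105)) - 20611)*0 = (((-221 + 30590) + 13061/2790) - 20611)*0 = ((30369 + 13061*(1/2790)) - 20611)*0 = ((30369 + 13061/2790) - 20611)*0 = (84742571/2790 - 20611)*0 = (27237881/2790)*0 = 0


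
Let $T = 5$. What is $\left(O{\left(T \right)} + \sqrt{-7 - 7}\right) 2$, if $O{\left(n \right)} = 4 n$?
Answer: $40 + 2 i \sqrt{14} \approx 40.0 + 7.4833 i$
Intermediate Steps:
$\left(O{\left(T \right)} + \sqrt{-7 - 7}\right) 2 = \left(4 \cdot 5 + \sqrt{-7 - 7}\right) 2 = \left(20 + \sqrt{-14}\right) 2 = \left(20 + i \sqrt{14}\right) 2 = 40 + 2 i \sqrt{14}$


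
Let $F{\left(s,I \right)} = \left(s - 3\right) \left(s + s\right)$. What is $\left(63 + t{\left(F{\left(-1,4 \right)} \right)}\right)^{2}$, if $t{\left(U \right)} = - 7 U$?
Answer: $49$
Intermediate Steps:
$F{\left(s,I \right)} = 2 s \left(-3 + s\right)$ ($F{\left(s,I \right)} = \left(-3 + s\right) 2 s = 2 s \left(-3 + s\right)$)
$\left(63 + t{\left(F{\left(-1,4 \right)} \right)}\right)^{2} = \left(63 - 7 \cdot 2 \left(-1\right) \left(-3 - 1\right)\right)^{2} = \left(63 - 7 \cdot 2 \left(-1\right) \left(-4\right)\right)^{2} = \left(63 - 56\right)^{2} = 7^{2} = 49$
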